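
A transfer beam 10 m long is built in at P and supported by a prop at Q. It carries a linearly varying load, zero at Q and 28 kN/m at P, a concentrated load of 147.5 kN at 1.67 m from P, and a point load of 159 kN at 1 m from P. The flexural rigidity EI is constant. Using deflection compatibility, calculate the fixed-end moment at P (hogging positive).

M_P = 510.7 kN·m

Release the roller at Q. Primary structure: cantilever fixed at P.
Downward deflection at the released point Q due to the loads:
  triangular load, peak 28 at the fixed end: w₀L⁴/(30EI) = 9333/EI
  point load 147.5 at a = 1.67: Pa²(3L − a)/(6EI) = 1942/EI
  point load 159 at a = 1: Pa²(3L − a)/(6EI) = 768.5/EI
  δ_0 = 12044/EI
Flexibility coefficient — unit upward force at Q: δ_{QQ} = L³/(3EI) = 333.3/EI.
Compatibility at Q: δ_0 − R_Q·δ_{QQ} = 0, so R_Q = 12044/333.3 = 36.13 kN.
Moment equilibrium about P: M_P = Σ(load moments about P) − R_Q·L = 872 − 36.13×10 = 510.7 kN·m.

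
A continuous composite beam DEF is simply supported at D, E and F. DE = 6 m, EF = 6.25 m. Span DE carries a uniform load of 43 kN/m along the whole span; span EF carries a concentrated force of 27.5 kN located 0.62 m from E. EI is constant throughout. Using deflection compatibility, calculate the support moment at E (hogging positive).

M_E = 102.2 kN·m

Insert a hinge at E; M_E is the redundant, and each span becomes simply supported.
Discontinuity in slope at E on the released structure — sum the simple-span end rotations:
  span DE: UDL 43: wL³/(24EI) = 387/EI
  span EF: point load 27.5 at a = 0.62: Pab(L + b)/(6LEI) = 30.41/EI
  relative rotation θ_0 = (387 + 30.41)/EI = 417.4/EI
A unit hogging moment at E produces rotation L₁/(3EI) + L₂/(3EI) = 4.083/EI.
Compatibility: M_E·(L₁+L₂)/(3EI) = θ_0, giving M_E = 102.2 kN·m (hogging).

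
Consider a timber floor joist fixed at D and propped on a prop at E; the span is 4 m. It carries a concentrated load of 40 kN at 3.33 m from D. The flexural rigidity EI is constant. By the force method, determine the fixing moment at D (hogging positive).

Release the roller at E. Primary structure: cantilever fixed at D.
Free-end deflection of the primary structure under the applied loading (downward +):
  point load 40 at a = 3.33: Pa²(3L − a)/(6EI) = 640.9/EI
Flexibility coefficient — unit upward force at E: δ_{EE} = L³/(3EI) = 21.33/EI.
The prop prevents deflection at E: R_E = δ_0/δ_{EE} = 640.9/21.33 = 30.04 kN.
Moment equilibrium about D: M_D = Σ(load moments about D) − R_E·L = 133.2 − 30.04×4 = 13.02 kN·m.

M_D = 13.02 kN·m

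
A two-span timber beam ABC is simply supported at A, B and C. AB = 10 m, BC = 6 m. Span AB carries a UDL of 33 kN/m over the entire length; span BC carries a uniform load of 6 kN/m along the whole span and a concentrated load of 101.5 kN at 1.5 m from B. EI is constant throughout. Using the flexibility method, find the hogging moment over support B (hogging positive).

Take M_B as the redundant. Released structure: two simple spans AB and BC with a hinge at B.
End slopes at the hinge B, treating each span as simply supported:
  span AB: UDL 33: wL³/(24EI) = 1375/EI
  span BC: UDL 6: wL³/(24EI) = 54/EI
  span BC: point load 101.5 at a = 1.5: Pab(L + b)/(6LEI) = 199.8/EI
  relative rotation θ_0 = (1375 + 253.8)/EI = 1629/EI
A unit hogging moment at B produces rotation L₁/(3EI) + L₂/(3EI) = 5.333/EI.
Compatibility: M_B·(L₁+L₂)/(3EI) = θ_0, giving M_B = 305.4 kN·m (hogging).

M_B = 305.4 kN·m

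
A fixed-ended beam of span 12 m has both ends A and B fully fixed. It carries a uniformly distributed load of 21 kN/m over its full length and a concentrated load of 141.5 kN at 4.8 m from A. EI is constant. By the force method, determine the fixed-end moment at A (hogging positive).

M_A = 496.5 kN·m

Release both end moments; the primary structure is a simply-supported span AB with redundants M_A and M_B.
Simple-span end rotations at A and B under the given loads:
  at A: UDL 21: wL³/(24EI) = 1512/EI
  at B: UDL 21: wL³/(24EI) = 1512/EI
  at A: point load 141.5 at a = 4.8: Pab(L + b)/(6LEI) = 1304/EI
  at B: point load 141.5 at a = 4.8: Pab(L + a)/(6LEI) = 1141/EI
  θ_A0 = 2816/EI,  θ_B0 = 2653/EI
Flexibility coefficients: a unit moment at one end gives L/(3EI) there and L/(6EI) at the far end, so f₁₁ = f₂₂ = 4/EI and f₁₂ = f₂₁ = 2/EI.
Compatibility — zero rotation at each built-in end:
  4 M_A + 2 M_B = 2816
  2 M_A + 4 M_B = 2653
Solving the pair gives M_A = 496.5 kN·m and M_B = 415 kN·m (hogging).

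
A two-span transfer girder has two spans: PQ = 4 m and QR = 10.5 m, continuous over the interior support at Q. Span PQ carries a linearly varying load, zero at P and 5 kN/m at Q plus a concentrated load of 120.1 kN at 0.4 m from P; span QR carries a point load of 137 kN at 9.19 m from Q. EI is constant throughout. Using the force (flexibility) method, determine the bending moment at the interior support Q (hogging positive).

Take M_Q as the redundant. Released structure: two simple spans PQ and QR with a hinge at Q.
Rotations at Q on the released spans (each span's end-slope, ×1/EI):
  span PQ: triangular load, peak 5: w₀L³/(45EI) = 7.111/EI
  span PQ: point load 120.1 at a = 0.4: Pab(L + a)/(6LEI) = 31.71/EI
  span QR: point load 137 at a = 9.19: Pab(L + b)/(6LEI) = 309.2/EI
  relative rotation θ_0 = (38.82 + 309.2)/EI = 348/EI
A unit hogging moment at Q produces rotation L₁/(3EI) + L₂/(3EI) = 4.833/EI.
Slope continuity at Q: θ_0 = M_Q·4.833/EI, so M_Q = 348/4.833 = 72 kN·m (hogging).

M_Q = 72 kN·m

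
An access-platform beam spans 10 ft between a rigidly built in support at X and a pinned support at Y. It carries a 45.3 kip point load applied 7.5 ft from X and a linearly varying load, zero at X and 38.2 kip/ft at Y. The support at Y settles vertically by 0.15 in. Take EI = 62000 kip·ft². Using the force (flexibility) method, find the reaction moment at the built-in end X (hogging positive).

Remove the prop at Y; the released (primary) structure is a cantilever built in at X.
Primary-structure tip deflection at Y by superposition:
  point load 45.3 at a = 7.5: Pa²(3L − a)/(6EI) = 9555/EI
  triangular load, peak 38.2 at the free end: 11w₀L⁴/(120EI) = 35017/EI
  δ_0 = 44572/EI
Tip deflection under a unit load at Y: L³/(3EI) = 333.3/EI.
With EI = 62000 kip·ft²: δ_0 = 0.71891 ft and δ_{YY} = 0.005376 ft/kip.
Compatibility — the beam at Y must follow the support down by 0.0125 ft: δ_0 − R_Y·δ_{YY} = 0.0125, so R_Y = (0.71891 − 0.0125)/0.005376 = 131.4 kip.
Moment equilibrium about X: M_X = Σ(load moments about X) − R_Y·L = 1613 − 131.4×10 = 299.2 kip·ft.

M_X = 299.2 kip·ft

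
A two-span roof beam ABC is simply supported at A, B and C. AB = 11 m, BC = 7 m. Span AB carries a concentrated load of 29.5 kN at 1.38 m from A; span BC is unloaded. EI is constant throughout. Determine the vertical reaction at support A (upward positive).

R_A = 24.69 kN

Release continuity at B by inserting a hinge; the redundant is the internal moment M_B. The primary structure is two simply-supported spans AB and BC.
Rotations at B on the released spans (each span's end-slope, ×1/EI):
  span AB: point load 29.5 at a = 1.38: Pab(L + a)/(6LEI) = 73.46/EI
  relative rotation θ_0 = (73.46 + 0)/EI = 73.46/EI
A unit hogging moment at B produces rotation L₁/(3EI) + L₂/(3EI) = 6/EI.
Compatibility: M_B·(L₁+L₂)/(3EI) = θ_0, giving M_B = 12.24 kN·m (hogging).
Span AB, ΣM about A with M_B applied at B: R_B^{AB}·11 = 40.71 + 12.24, so R_B^{AB} = 4.814 kN and R_A = 29.5 − 4.814 = 24.69 kN.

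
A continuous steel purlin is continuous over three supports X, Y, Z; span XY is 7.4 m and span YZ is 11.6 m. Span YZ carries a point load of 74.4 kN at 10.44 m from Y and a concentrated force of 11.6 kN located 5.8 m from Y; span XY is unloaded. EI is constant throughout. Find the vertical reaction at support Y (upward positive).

Take M_Y as the redundant. Released structure: two simple spans XY and YZ with a hinge at Y.
End slopes at the hinge Y, treating each span as simply supported:
  span YZ: point load 74.4 at a = 10.44: Pab(L + b)/(6LEI) = 165.2/EI
  span YZ: point load 11.6 at a = 5.8: Pab(L + b)/(6LEI) = 97.56/EI
  relative rotation θ_0 = (0 + 262.7)/EI = 262.7/EI
A unit hogging moment at Y produces rotation L₁/(3EI) + L₂/(3EI) = 6.333/EI.
Slope continuity at Y: θ_0 = M_Y·6.333/EI, so M_Y = 262.7/6.333 = 41.49 kN·m (hogging).
Span XY, ΣM about X with M_Y applied at Y: R_Y^{XY}·7.4 = 0 + 41.49, so R_Y^{XY} = 5.606 kN and R_X = 0 − 5.606 = -5.606 kN.
Span YZ, ΣM about Z: R_Y^{YZ}·11.6 = 153.6 + 41.49, so R_Y^{YZ} = 16.82 kN and R_Z = 86 − 16.82 = 69.18 kN.
R_Y = 5.606 + 16.82 = 22.42 kN.

R_Y = 22.42 kN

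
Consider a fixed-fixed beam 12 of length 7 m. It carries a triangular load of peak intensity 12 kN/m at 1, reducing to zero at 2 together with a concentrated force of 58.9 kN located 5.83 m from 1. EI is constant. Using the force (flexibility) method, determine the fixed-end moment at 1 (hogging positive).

M_1 = 38.99 kN·m

Release both end moments; the primary structure is a simply-supported span 12 with redundants M_1 and M_2.
On the primary (simply-supported) span, the end slopes from the loading are:
  at 1: triangular load, peak 12: w₀L³/(45EI) = 91.47/EI
  at 2: triangular load, peak 12: 7w₀L³/(360EI) = 80.03/EI
  at 1: point load 58.9 at a = 5.83: Pab(L + b)/(6LEI) = 78.15/EI
  at 2: point load 58.9 at a = 5.83: Pab(L + a)/(6LEI) = 122.7/EI
  θ_10 = 169.6/EI,  θ_20 = 202.8/EI
Flexibility coefficients: a unit moment at one end gives L/(3EI) there and L/(6EI) at the far end, so f₁₁ = f₂₂ = 2.333/EI and f₁₂ = f₂₁ = 1.167/EI.
Compatibility — zero rotation at each built-in end:
  2.333 M_1 + 1.167 M_2 = 169.6
  1.167 M_1 + 2.333 M_2 = 202.8
Solving the pair gives M_1 = 38.99 kN·m and M_2 = 67.4 kN·m (hogging).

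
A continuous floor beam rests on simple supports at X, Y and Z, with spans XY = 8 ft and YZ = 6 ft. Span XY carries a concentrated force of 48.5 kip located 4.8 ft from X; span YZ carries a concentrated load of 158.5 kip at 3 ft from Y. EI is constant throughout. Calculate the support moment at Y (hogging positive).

Take M_Y as the redundant. Released structure: two simple spans XY and YZ with a hinge at Y.
Rotations at Y on the released spans (each span's end-slope, ×1/EI):
  span XY: point load 48.5 at a = 4.8: Pab(L + a)/(6LEI) = 198.7/EI
  span YZ: point load 158.5 at a = 3: Pab(L + b)/(6LEI) = 356.6/EI
  relative rotation θ_0 = (198.7 + 356.6)/EI = 555.3/EI
A unit hogging moment at Y produces rotation L₁/(3EI) + L₂/(3EI) = 4.667/EI.
Slope continuity at Y: θ_0 = M_Y·4.667/EI, so M_Y = 555.3/4.667 = 119 kip·ft (hogging).

M_Y = 119 kip·ft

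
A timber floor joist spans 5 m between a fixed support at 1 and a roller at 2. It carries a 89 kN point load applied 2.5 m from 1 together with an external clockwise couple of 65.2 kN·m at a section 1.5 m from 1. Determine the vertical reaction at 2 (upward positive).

R_2 = 37.79 kN

Release the roller at 2. Primary structure: cantilever fixed at 1.
Primary-structure tip deflection at 2 by superposition:
  point load 89 at a = 2.5: Pa²(3L − a)/(6EI) = 1159/EI
  clockwise couple 65.2 at a = 1.5: M₀a(2L − a)/(2EI) = 415.6/EI
  δ_0 = 1575/EI
Tip deflection under a unit load at 2: L³/(3EI) = 41.67/EI.
The prop prevents deflection at 2: R_2 = δ_0/δ_{22} = 1575/41.67 = 37.79 kN.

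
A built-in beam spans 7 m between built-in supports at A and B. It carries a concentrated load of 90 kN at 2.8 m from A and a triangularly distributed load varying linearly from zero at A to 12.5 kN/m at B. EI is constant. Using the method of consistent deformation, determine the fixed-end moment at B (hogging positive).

M_B = 91.11 kN·m

Take the two fixed-end moments M_A, M_B as redundants; the released structure is the simple span AB.
Simple-span end rotations at A and B under the given loads:
  at A: point load 90 at a = 2.8: Pab(L + b)/(6LEI) = 282.2/EI
  at B: point load 90 at a = 2.8: Pab(L + a)/(6LEI) = 247/EI
  at A: triangular load, peak 12.5: 7w₀L³/(360EI) = 83.37/EI
  at B: triangular load, peak 12.5: w₀L³/(45EI) = 95.28/EI
  θ_A0 = 365.6/EI,  θ_B0 = 342.2/EI
Flexibility coefficients: a unit moment at one end gives L/(3EI) there and L/(6EI) at the far end, so f₁₁ = f₂₂ = 2.333/EI and f₁₂ = f₂₁ = 1.167/EI.
Compatibility — zero rotation at each built-in end:
  2.333 M_A + 1.167 M_B = 365.6
  1.167 M_A + 2.333 M_B = 342.2
Solving the pair gives M_A = 111.1 kN·m and M_B = 91.11 kN·m (hogging).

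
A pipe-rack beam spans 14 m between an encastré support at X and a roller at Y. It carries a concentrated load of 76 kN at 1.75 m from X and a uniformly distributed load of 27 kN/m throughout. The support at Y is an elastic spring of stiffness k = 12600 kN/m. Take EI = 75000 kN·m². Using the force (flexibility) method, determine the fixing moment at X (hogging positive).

M_X = 783.6 kN·m

Take the reaction at Y as the redundant and release it; the primary structure is a cantilever fixed at X.
Primary-structure tip deflection at Y by superposition:
  point load 76 at a = 1.75: Pa²(3L − a)/(6EI) = 1561/EI
  UDL 27: wL⁴/(8EI) = 129654/EI
  δ_0 = 131215/EI
Flexibility coefficient — unit upward force at Y: δ_{YY} = L³/(3EI) = 914.7/EI.
With EI = 75000 kN·m²: δ_0 = 1.7495 m and δ_{YY} = 0.012196 m/kN.
Compatibility — the spring shortens by R_Y/k under the reaction it provides: δ_0 − R_Y·δ_{YY} = R_Y/k. With 1/k = 0.000079 m/kN, R_Y = δ_0 / (δ_{YY} + 1/k) = 1.7495 / (0.012196 + 0.000079) = 142.5 kN.
Moment equilibrium about X: M_X = Σ(load moments about X) − R_Y·L = 2779 − 142.5×14 = 783.6 kN·m.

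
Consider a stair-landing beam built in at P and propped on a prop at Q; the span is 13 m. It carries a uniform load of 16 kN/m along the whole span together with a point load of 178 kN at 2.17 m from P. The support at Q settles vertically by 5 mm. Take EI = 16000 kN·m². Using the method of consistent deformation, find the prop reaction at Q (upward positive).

R_Q = 84.92 kN

Choose R_Q as the redundant. The primary structure is the cantilever fixed at P.
Downward deflection at the released point Q due to the loads:
  UDL 16: wL⁴/(8EI) = 57122/EI
  point load 178 at a = 2.17: Pa²(3L − a)/(6EI) = 5145/EI
  δ_0 = 62267/EI
Tip deflection under a unit load at Q: L³/(3EI) = 732.3/EI.
With EI = 16000 kN·m²: δ_0 = 3.8917 m and δ_{QQ} = 0.045771 m/kN.
Compatibility — the beam at Q must follow the support down by 0.005 m: δ_0 − R_Q·δ_{QQ} = 0.005, so R_Q = (3.8917 − 0.005)/0.045771 = 84.92 kN.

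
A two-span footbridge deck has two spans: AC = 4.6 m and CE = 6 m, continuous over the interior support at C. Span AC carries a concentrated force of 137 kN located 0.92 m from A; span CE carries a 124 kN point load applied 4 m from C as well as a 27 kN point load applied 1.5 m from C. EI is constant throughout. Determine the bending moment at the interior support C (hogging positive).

Release continuity at C by inserting a hinge; the redundant is the internal moment M_C. The primary structure is two simply-supported spans AC and CE.
Rotations at C on the released spans (each span's end-slope, ×1/EI):
  span AC: point load 137 at a = 0.92: Pab(L + a)/(6LEI) = 92.77/EI
  span CE: point load 124 at a = 4: Pab(L + b)/(6LEI) = 220.4/EI
  span CE: point load 27 at a = 1.5: Pab(L + b)/(6LEI) = 53.16/EI
  relative rotation θ_0 = (92.77 + 273.6)/EI = 366.4/EI
A unit hogging moment at C produces rotation L₁/(3EI) + L₂/(3EI) = 3.533/EI.
Slope continuity at C: θ_0 = M_C·3.533/EI, so M_C = 366.4/3.533 = 103.7 kN·m (hogging).

M_C = 103.7 kN·m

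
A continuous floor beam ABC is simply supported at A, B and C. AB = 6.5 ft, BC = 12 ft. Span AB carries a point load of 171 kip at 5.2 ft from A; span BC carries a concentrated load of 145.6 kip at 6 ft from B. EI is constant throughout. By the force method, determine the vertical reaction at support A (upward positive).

Release continuity at B by inserting a hinge; the redundant is the internal moment M_B. The primary structure is two simply-supported spans AB and BC.
Rotations at B on the released spans (each span's end-slope, ×1/EI):
  span AB: point load 171 at a = 5.2: Pab(L + a)/(6LEI) = 346.8/EI
  span BC: point load 145.6 at a = 6: Pab(L + b)/(6LEI) = 1310/EI
  relative rotation θ_0 = (346.8 + 1310)/EI = 1657/EI
A unit hogging moment at B produces rotation L₁/(3EI) + L₂/(3EI) = 6.167/EI.
Slope continuity at B: θ_0 = M_B·6.167/EI, so M_B = 1657/6.167 = 268.7 kip·ft (hogging).
Span AB, ΣM about A with M_B applied at B: R_B^{AB}·6.5 = 889.2 + 268.7, so R_B^{AB} = 178.1 kip and R_A = 171 − 178.1 = -7.144 kip.

R_A = -7.144 kip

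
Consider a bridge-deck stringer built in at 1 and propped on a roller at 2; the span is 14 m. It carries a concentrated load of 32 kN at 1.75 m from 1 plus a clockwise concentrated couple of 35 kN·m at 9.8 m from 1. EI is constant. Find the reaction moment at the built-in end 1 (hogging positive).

M_1 = 33.16 kN·m

Take the reaction at 2 as the redundant and release it; the primary structure is a cantilever fixed at 1.
Downward deflection at the released point 2 due to the loads:
  point load 32 at a = 1.75: Pa²(3L − a)/(6EI) = 657.4/EI
  clockwise couple 35 at a = 9.8: M₀a(2L − a)/(2EI) = 3121/EI
  δ_0 = 3779/EI
Flexibility coefficient — unit upward force at 2: δ_{22} = L³/(3EI) = 914.7/EI.
The prop prevents deflection at 2: R_2 = δ_0/δ_{22} = 3779/914.7 = 4.131 kN.
Moment equilibrium about 1: M_1 = Σ(load moments about 1) − R_2·L = 91 − 4.131×14 = 33.16 kN·m.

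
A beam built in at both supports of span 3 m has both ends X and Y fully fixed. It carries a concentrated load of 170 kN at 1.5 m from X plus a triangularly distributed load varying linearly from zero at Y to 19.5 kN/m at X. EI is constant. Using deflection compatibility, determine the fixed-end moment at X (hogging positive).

Release both end moments; the primary structure is a simply-supported span XY with redundants M_X and M_Y.
End rotations of the released simple span under the applied load (×1/EI):
  at X: point load 170 at a = 1.5: Pab(L + b)/(6LEI) = 95.62/EI
  at Y: point load 170 at a = 1.5: Pab(L + a)/(6LEI) = 95.62/EI
  at X: triangular load, peak 19.5: w₀L³/(45EI) = 11.7/EI
  at Y: triangular load, peak 19.5: 7w₀L³/(360EI) = 10.24/EI
  θ_X0 = 107.3/EI,  θ_Y0 = 105.9/EI
Flexibility coefficients: a unit moment at one end gives L/(3EI) there and L/(6EI) at the far end, so f₁₁ = f₂₂ = 1/EI and f₁₂ = f₂₁ = 0.5/EI.
Compatibility — zero rotation at each built-in end:
  1 M_X + 0.5 M_Y = 107.3
  0.5 M_X + 1 M_Y = 105.9
Solving the pair gives M_X = 72.53 kN·m and M_Y = 69.6 kN·m (hogging).

M_X = 72.53 kN·m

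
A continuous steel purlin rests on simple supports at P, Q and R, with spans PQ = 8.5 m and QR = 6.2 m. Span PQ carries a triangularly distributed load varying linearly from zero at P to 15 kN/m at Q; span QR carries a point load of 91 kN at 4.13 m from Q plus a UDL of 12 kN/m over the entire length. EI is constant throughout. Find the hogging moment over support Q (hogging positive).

Release continuity at Q by inserting a hinge; the redundant is the internal moment M_Q. The primary structure is two simply-supported spans PQ and QR.
Rotations at Q on the released spans (each span's end-slope, ×1/EI):
  span PQ: triangular load, peak 15: w₀L³/(45EI) = 204.7/EI
  span QR: point load 91 at a = 4.13: Pab(L + b)/(6LEI) = 173/EI
  span QR: UDL 12: wL³/(24EI) = 119.2/EI
  relative rotation θ_0 = (204.7 + 292.1)/EI = 496.8/EI
A unit hogging moment at Q produces rotation L₁/(3EI) + L₂/(3EI) = 4.9/EI.
Slope continuity at Q: θ_0 = M_Q·4.9/EI, so M_Q = 496.8/4.9 = 101.4 kN·m (hogging).

M_Q = 101.4 kN·m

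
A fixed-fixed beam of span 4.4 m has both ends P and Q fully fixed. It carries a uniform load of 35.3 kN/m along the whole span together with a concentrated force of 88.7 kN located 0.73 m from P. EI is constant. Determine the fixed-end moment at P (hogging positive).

Take the two fixed-end moments M_P, M_Q as redundants; the released structure is the simple span PQ.
End rotations of the released simple span under the applied load (×1/EI):
  at P: UDL 35.3: wL³/(24EI) = 125.3/EI
  at Q: UDL 35.3: wL³/(24EI) = 125.3/EI
  at P: point load 88.7 at a = 0.73: Pab(L + b)/(6LEI) = 72.64/EI
  at Q: point load 88.7 at a = 0.73: Pab(L + a)/(6LEI) = 46.18/EI
  θ_P0 = 197.9/EI,  θ_Q0 = 171.5/EI
Flexibility coefficients: a unit moment at one end gives L/(3EI) there and L/(6EI) at the far end, so f₁₁ = f₂₂ = 1.467/EI and f₁₂ = f₂₁ = 0.7333/EI.
Compatibility — zero rotation at each built-in end:
  1.467 M_P + 0.7333 M_Q = 197.9
  0.7333 M_P + 1.467 M_Q = 171.5
Solving the pair gives M_P = 102 kN·m and M_Q = 65.91 kN·m (hogging).

M_P = 102 kN·m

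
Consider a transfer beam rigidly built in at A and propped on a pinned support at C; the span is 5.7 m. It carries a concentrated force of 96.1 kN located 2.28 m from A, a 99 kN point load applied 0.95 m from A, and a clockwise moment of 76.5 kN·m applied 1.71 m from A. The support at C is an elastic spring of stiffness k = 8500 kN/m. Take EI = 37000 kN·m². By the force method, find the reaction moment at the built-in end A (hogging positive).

Release the roller at C. Primary structure: cantilever fixed at A.
Primary-structure tip deflection at C by superposition:
  point load 96.1 at a = 2.28: Pa²(3L − a)/(6EI) = 1234/EI
  point load 99 at a = 0.95: Pa²(3L − a)/(6EI) = 240.5/EI
  clockwise couple 76.5 at a = 1.71: M₀a(2L − a)/(2EI) = 633.8/EI
  δ_0 = 2108/EI
Flexibility coefficient — unit upward force at C: δ_{CC} = L³/(3EI) = 61.73/EI.
With EI = 37000 kN·m²: δ_0 = 0.056979 m and δ_{CC} = 0.001668 m/kN.
Compatibility — the spring shortens by R_C/k under the reaction it provides: δ_0 − R_C·δ_{CC} = R_C/k. With 1/k = 0.000118 m/kN, R_C = δ_0 / (δ_{CC} + 1/k) = 0.056979 / (0.001668 + 0.000118) = 31.9 kN.
Moment equilibrium about A: M_A = Σ(load moments about A) − R_C·L = 389.7 − 31.9×5.7 = 207.8 kN·m.

M_A = 207.8 kN·m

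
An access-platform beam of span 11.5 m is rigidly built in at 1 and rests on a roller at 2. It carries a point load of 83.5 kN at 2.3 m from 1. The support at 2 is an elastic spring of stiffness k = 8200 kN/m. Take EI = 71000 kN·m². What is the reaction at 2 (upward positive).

R_2 = 4.597 kN

Choose R_2 as the redundant. The primary structure is the cantilever fixed at 1.
Downward deflection at the released point 2 due to the loads:
  point load 83.5 at a = 2.3: Pa²(3L − a)/(6EI) = 2371/EI
Flexibility coefficient — unit upward force at 2: δ_{22} = L³/(3EI) = 507/EI.
With EI = 71000 kN·m²: δ_0 = 0.033388 m and δ_{22} = 0.00714 m/kN.
Compatibility — the spring shortens by R_2/k under the reaction it provides: δ_0 − R_2·δ_{22} = R_2/k. With 1/k = 0.000122 m/kN, R_2 = δ_0 / (δ_{22} + 1/k) = 0.033388 / (0.00714 + 0.000122) = 4.597 kN.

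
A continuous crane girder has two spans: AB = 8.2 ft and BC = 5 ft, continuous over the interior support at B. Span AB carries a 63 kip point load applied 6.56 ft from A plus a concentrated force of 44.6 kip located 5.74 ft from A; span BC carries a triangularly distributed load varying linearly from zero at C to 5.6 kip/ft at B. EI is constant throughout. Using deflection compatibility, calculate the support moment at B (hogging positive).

Insert a hinge at B; M_B is the redundant, and each span becomes simply supported.
Discontinuity in slope at B on the released structure — sum the simple-span end rotations:
  span AB: point load 63 at a = 6.56: Pab(L + a)/(6LEI) = 203.3/EI
  span AB: point load 44.6 at a = 5.74: Pab(L + a)/(6LEI) = 178.4/EI
  span BC: triangular load, peak 5.6: w₀L³/(45EI) = 15.56/EI
  relative rotation θ_0 = (381.8 + 15.56)/EI = 397.3/EI
A unit hogging moment at B produces rotation L₁/(3EI) + L₂/(3EI) = 4.4/EI.
Compatibility: M_B·(L₁+L₂)/(3EI) = θ_0, giving M_B = 90.3 kip·ft (hogging).

M_B = 90.3 kip·ft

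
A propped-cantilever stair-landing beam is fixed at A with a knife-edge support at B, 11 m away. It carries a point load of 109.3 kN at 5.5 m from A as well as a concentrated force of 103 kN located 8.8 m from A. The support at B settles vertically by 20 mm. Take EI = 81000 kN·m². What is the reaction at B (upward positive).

Remove the prop at B; the released (primary) structure is a cantilever built in at A.
Primary-structure tip deflection at B by superposition:
  point load 109.3 at a = 5.5: Pa²(3L − a)/(6EI) = 15154/EI
  point load 103 at a = 8.8: Pa²(3L − a)/(6EI) = 32171/EI
  δ_0 = 47325/EI
Tip deflection under a unit load at B: L³/(3EI) = 443.7/EI.
With EI = 81000 kN·m²: δ_0 = 0.58426 m and δ_{BB} = 0.005477 m/kN.
Compatibility — the beam at B must follow the support down by 0.02 m: δ_0 − R_B·δ_{BB} = 0.02, so R_B = (0.58426 − 0.02)/0.005477 = 103 kN.

R_B = 103 kN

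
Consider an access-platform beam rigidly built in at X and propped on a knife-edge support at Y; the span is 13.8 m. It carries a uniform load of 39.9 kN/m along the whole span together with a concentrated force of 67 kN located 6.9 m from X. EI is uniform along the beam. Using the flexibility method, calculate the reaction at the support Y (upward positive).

Remove the prop at Y; the released (primary) structure is a cantilever built in at X.
Primary-structure tip deflection at Y by superposition:
  UDL 39.9: wL⁴/(8EI) = 180884/EI
  point load 67 at a = 6.9: Pa²(3L − a)/(6EI) = 18342/EI
  δ_0 = 199225/EI
Tip deflection under a unit load at Y: L³/(3EI) = 876/EI.
Compatibility at Y: δ_0 − R_Y·δ_{YY} = 0, so R_Y = 199225/876 = 227.4 kN.

R_Y = 227.4 kN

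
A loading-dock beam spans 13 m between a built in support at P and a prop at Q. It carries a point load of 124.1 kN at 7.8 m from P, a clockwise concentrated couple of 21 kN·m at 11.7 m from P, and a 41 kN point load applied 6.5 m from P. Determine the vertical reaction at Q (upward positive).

R_Q = 68.82 kN

Remove the prop at Q; the released (primary) structure is a cantilever built in at P.
Primary-structure tip deflection at Q by superposition:
  point load 124.1 at a = 7.8: Pa²(3L − a)/(6EI) = 39261/EI
  clockwise couple 21 at a = 11.7: M₀a(2L − a)/(2EI) = 1757/EI
  point load 41 at a = 6.5: Pa²(3L − a)/(6EI) = 9383/EI
  δ_0 = 50401/EI
Flexibility coefficient — unit upward force at Q: δ_{QQ} = L³/(3EI) = 732.3/EI.
The prop prevents deflection at Q: R_Q = δ_0/δ_{QQ} = 50401/732.3 = 68.82 kN.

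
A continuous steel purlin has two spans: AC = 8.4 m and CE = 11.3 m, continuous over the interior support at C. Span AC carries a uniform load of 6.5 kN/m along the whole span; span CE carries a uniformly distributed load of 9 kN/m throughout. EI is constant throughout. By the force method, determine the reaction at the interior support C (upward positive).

R_C = 100.3 kN

Release continuity at C by inserting a hinge; the redundant is the internal moment M_C. The primary structure is two simply-supported spans AC and CE.
Discontinuity in slope at C on the released structure — sum the simple-span end rotations:
  span AC: UDL 6.5: wL³/(24EI) = 160.5/EI
  span CE: UDL 9: wL³/(24EI) = 541.1/EI
  relative rotation θ_0 = (160.5 + 541.1)/EI = 701.6/EI
A unit hogging moment at C produces rotation L₁/(3EI) + L₂/(3EI) = 6.567/EI.
Compatibility: M_C·(L₁+L₂)/(3EI) = θ_0, giving M_C = 106.8 kN·m (hogging).
Span AC, ΣM about A with M_C applied at C: R_C^{AC}·8.4 = 229.3 + 106.8, so R_C^{AC} = 40.02 kN and R_A = 54.6 − 40.02 = 14.58 kN.
Span CE, ΣM about E: R_C^{CE}·11.3 = 574.6 + 106.8, so R_C^{CE} = 60.31 kN and R_E = 101.7 − 60.31 = 41.39 kN.
R_C = 40.02 + 60.31 = 100.3 kN.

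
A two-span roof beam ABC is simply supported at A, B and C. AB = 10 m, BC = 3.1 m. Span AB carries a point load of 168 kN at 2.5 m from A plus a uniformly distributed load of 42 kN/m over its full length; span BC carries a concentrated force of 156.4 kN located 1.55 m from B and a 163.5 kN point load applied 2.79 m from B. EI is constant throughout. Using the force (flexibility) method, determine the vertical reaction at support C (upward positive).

Release continuity at B by inserting a hinge; the redundant is the internal moment M_B. The primary structure is two simply-supported spans AB and BC.
Discontinuity in slope at B on the released structure — sum the simple-span end rotations:
  span AB: point load 168 at a = 2.5: Pab(L + a)/(6LEI) = 656.2/EI
  span AB: UDL 42: wL³/(24EI) = 1750/EI
  span BC: point load 156.4 at a = 1.55: Pab(L + b)/(6LEI) = 93.94/EI
  span BC: point load 163.5 at a = 2.79: Pab(L + b)/(6LEI) = 25.93/EI
  relative rotation θ_0 = (2406 + 119.9)/EI = 2526/EI
A unit hogging moment at B produces rotation L₁/(3EI) + L₂/(3EI) = 4.367/EI.
Slope continuity at B: θ_0 = M_B·4.367/EI, so M_B = 2526/4.367 = 578.5 kN·m (hogging).
Span BC, ΣM about C: R_B^{BC}·3.1 = 293.1 + 578.5, so R_B^{BC} = 281.2 kN and R_C = 319.9 − 281.2 = 38.74 kN.

R_C = 38.74 kN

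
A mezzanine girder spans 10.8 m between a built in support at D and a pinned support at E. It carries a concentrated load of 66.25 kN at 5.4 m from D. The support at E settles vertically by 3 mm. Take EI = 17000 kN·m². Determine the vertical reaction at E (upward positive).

R_E = 20.58 kN

Remove the prop at E; the released (primary) structure is a cantilever built in at D.
Deflection at E on the released cantilever, summing each load's contribution:
  point load 66.25 at a = 5.4: Pa²(3L − a)/(6EI) = 8693/EI
Tip deflection under a unit load at E: L³/(3EI) = 419.9/EI.
With EI = 17000 kN·m²: δ_0 = 0.51137 m and δ_{EE} = 0.0247 m/kN.
Compatibility — the beam at E must follow the support down by 0.003 m: δ_0 − R_E·δ_{EE} = 0.003, so R_E = (0.51137 − 0.003)/0.0247 = 20.58 kN.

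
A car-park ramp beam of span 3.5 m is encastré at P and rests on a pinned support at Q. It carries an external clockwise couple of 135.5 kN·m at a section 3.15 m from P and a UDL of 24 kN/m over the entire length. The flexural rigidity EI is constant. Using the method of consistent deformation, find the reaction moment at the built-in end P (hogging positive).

M_P = -28.97 kN·m

Choose R_Q as the redundant. The primary structure is the cantilever fixed at P.
Deflection at Q on the released cantilever, summing each load's contribution:
  clockwise couple 135.5 at a = 3.15: M₀a(2L − a)/(2EI) = 821.6/EI
  UDL 24: wL⁴/(8EI) = 450.2/EI
  δ_0 = 1272/EI
Tip deflection under a unit load at Q: L³/(3EI) = 14.29/EI.
The prop prevents deflection at Q: R_Q = δ_0/δ_{QQ} = 1272/14.29 = 88.99 kN.
Moment equilibrium about P: M_P = Σ(load moments about P) − R_Q·L = 282.5 − 88.99×3.5 = -28.97 kN·m.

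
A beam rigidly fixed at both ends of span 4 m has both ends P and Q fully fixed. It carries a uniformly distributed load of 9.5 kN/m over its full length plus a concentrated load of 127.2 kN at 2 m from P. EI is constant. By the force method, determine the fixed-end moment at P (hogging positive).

M_P = 76.27 kN·m

Take the two fixed-end moments M_P, M_Q as redundants; the released structure is the simple span PQ.
Simple-span end rotations at P and Q under the given loads:
  at P: UDL 9.5: wL³/(24EI) = 25.33/EI
  at Q: UDL 9.5: wL³/(24EI) = 25.33/EI
  at P: point load 127.2 at a = 2: Pab(L + b)/(6LEI) = 127.2/EI
  at Q: point load 127.2 at a = 2: Pab(L + a)/(6LEI) = 127.2/EI
  θ_P0 = 152.5/EI,  θ_Q0 = 152.5/EI
Flexibility coefficients: a unit moment at one end gives L/(3EI) there and L/(6EI) at the far end, so f₁₁ = f₂₂ = 1.333/EI and f₁₂ = f₂₁ = 0.6667/EI.
Compatibility — zero rotation at each built-in end:
  1.333 M_P + 0.6667 M_Q = 152.5
  0.6667 M_P + 1.333 M_Q = 152.5
Solving the pair gives M_P = 76.27 kN·m and M_Q = 76.27 kN·m (hogging).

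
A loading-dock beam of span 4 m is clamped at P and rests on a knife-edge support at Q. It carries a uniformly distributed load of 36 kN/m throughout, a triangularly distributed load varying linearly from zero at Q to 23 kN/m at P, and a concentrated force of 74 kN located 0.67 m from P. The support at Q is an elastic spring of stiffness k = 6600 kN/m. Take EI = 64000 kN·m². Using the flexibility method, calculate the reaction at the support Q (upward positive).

Take the reaction at Q as the redundant and release it; the primary structure is a cantilever fixed at P.
Deflection at Q on the released cantilever, summing each load's contribution:
  UDL 36: wL⁴/(8EI) = 1152/EI
  triangular load, peak 23 at the fixed end: w₀L⁴/(30EI) = 196.3/EI
  point load 74 at a = 0.67: Pa²(3L − a)/(6EI) = 62.73/EI
  δ_0 = 1411/EI
Tip deflection under a unit load at Q: L³/(3EI) = 21.33/EI.
With EI = 64000 kN·m²: δ_0 = 0.022047 m and δ_{QQ} = 0.000333 m/kN.
Compatibility — the spring shortens by R_Q/k under the reaction it provides: δ_0 − R_Q·δ_{QQ} = R_Q/k. With 1/k = 0.000152 m/kN, R_Q = δ_0 / (δ_{QQ} + 1/k) = 0.022047 / (0.000333 + 0.000152) = 45.47 kN.

R_Q = 45.47 kN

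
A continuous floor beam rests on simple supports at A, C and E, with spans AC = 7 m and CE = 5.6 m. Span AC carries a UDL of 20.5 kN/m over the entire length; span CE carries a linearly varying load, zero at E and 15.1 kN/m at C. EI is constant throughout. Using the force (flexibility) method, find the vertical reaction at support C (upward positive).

R_C = 126.9 kN

Take M_C as the redundant. Released structure: two simple spans AC and CE with a hinge at C.
End slopes at the hinge C, treating each span as simply supported:
  span AC: UDL 20.5: wL³/(24EI) = 293/EI
  span CE: triangular load, peak 15.1: w₀L³/(45EI) = 58.93/EI
  relative rotation θ_0 = (293 + 58.93)/EI = 351.9/EI
A unit hogging moment at C produces rotation L₁/(3EI) + L₂/(3EI) = 4.2/EI.
Slope continuity at C: θ_0 = M_C·4.2/EI, so M_C = 351.9/4.2 = 83.79 kN·m (hogging).
Span AC, ΣM about A with M_C applied at C: R_C^{AC}·7 = 502.2 + 83.79, so R_C^{AC} = 83.72 kN and R_A = 143.5 − 83.72 = 59.78 kN.
Span CE, ΣM about E: R_C^{CE}·5.6 = 157.8 + 83.79, so R_C^{CE} = 43.15 kN and R_E = 42.28 − 43.15 = -0.8687 kN.
R_C = 83.72 + 43.15 = 126.9 kN.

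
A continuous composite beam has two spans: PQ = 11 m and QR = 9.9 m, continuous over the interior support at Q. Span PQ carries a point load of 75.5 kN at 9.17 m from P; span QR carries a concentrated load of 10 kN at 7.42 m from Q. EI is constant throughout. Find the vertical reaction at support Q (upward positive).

Release continuity at Q by inserting a hinge; the redundant is the internal moment M_Q. The primary structure is two simply-supported spans PQ and QR.
Discontinuity in slope at Q on the released structure — sum the simple-span end rotations:
  span PQ: point load 75.5 at a = 9.17: Pab(L + a)/(6LEI) = 387.2/EI
  span QR: point load 10 at a = 7.42: Pab(L + b)/(6LEI) = 38.35/EI
  relative rotation θ_0 = (387.2 + 38.35)/EI = 425.5/EI
A unit hogging moment at Q produces rotation L₁/(3EI) + L₂/(3EI) = 6.967/EI.
Compatibility: M_Q·(L₁+L₂)/(3EI) = θ_0, giving M_Q = 61.08 kN·m (hogging).
Span PQ, ΣM about P with M_Q applied at Q: R_Q^{PQ}·11 = 692.3 + 61.08, so R_Q^{PQ} = 68.49 kN and R_P = 75.5 − 68.49 = 7.007 kN.
Span QR, ΣM about R: R_Q^{QR}·9.9 = 24.8 + 61.08, so R_Q^{QR} = 8.675 kN and R_R = 10 − 8.675 = 1.325 kN.
R_Q = 68.49 + 8.675 = 77.17 kN.

R_Q = 77.17 kN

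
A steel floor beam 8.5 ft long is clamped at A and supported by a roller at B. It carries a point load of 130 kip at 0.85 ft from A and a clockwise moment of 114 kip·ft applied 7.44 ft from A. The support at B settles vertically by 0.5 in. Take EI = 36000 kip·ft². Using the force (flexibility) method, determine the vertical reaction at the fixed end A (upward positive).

R_A = 115.6 kip

Release the roller at B. Primary structure: cantilever fixed at A.
Free-end deflection of the primary structure under the applied loading (downward +):
  point load 130 at a = 0.85: Pa²(3L − a)/(6EI) = 385.9/EI
  clockwise couple 114 at a = 7.44: M₀a(2L − a)/(2EI) = 4054/EI
  δ_0 = 4440/EI
Flexibility coefficient — unit upward force at B: δ_{BB} = L³/(3EI) = 204.7/EI.
With EI = 36000 kip·ft²: δ_0 = 0.12334 ft and δ_{BB} = 0.005686 ft/kip.
Compatibility — the beam at B must follow the support down by 0.04167 ft: δ_0 − R_B·δ_{BB} = 0.04167, so R_B = (0.12334 − 0.04167)/0.005686 = 14.36 kip.
Vertical equilibrium: R_A = ΣP − R_B = 130 − 14.36 = 115.6 kip.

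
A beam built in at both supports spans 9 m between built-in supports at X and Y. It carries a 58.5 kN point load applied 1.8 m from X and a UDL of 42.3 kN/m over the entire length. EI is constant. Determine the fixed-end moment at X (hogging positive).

M_X = 352.9 kN·m

Release both end moments; the primary structure is a simply-supported span XY with redundants M_X and M_Y.
Simple-span end rotations at X and Y under the given loads:
  at X: point load 58.5 at a = 1.8: Pab(L + b)/(6LEI) = 227.4/EI
  at Y: point load 58.5 at a = 1.8: Pab(L + a)/(6LEI) = 151.6/EI
  at X: UDL 42.3: wL³/(24EI) = 1285/EI
  at Y: UDL 42.3: wL³/(24EI) = 1285/EI
  θ_X0 = 1512/EI,  θ_Y0 = 1436/EI
Flexibility coefficients: a unit moment at one end gives L/(3EI) there and L/(6EI) at the far end, so f₁₁ = f₂₂ = 3/EI and f₁₂ = f₂₁ = 1.5/EI.
Compatibility — zero rotation at each built-in end:
  3 M_X + 1.5 M_Y = 1512
  1.5 M_X + 3 M_Y = 1436
Solving the pair gives M_X = 352.9 kN·m and M_Y = 302.4 kN·m (hogging).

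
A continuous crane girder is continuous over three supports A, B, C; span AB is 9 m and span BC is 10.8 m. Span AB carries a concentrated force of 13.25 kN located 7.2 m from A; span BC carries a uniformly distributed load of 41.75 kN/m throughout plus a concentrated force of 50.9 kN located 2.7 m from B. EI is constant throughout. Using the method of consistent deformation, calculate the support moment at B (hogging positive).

M_B = 389 kN·m

Insert a hinge at B; M_B is the redundant, and each span becomes simply supported.
Rotations at B on the released spans (each span's end-slope, ×1/EI):
  span AB: point load 13.25 at a = 7.2: Pab(L + a)/(6LEI) = 51.52/EI
  span BC: UDL 41.75: wL³/(24EI) = 2191/EI
  span BC: point load 50.9 at a = 2.7: Pab(L + b)/(6LEI) = 324.7/EI
  relative rotation θ_0 = (51.52 + 2516)/EI = 2568/EI
A unit hogging moment at B produces rotation L₁/(3EI) + L₂/(3EI) = 6.6/EI.
Slope continuity at B: θ_0 = M_B·6.6/EI, so M_B = 2568/6.6 = 389 kN·m (hogging).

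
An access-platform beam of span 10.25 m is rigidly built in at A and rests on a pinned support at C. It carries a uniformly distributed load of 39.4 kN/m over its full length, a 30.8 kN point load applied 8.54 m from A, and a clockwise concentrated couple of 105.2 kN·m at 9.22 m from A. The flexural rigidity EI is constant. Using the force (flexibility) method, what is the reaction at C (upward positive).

R_C = 189.8 kN

Release the roller at C. Primary structure: cantilever fixed at A.
Primary-structure tip deflection at C by superposition:
  UDL 39.4: wL⁴/(8EI) = 54363/EI
  point load 30.8 at a = 8.54: Pa²(3L − a)/(6EI) = 8315/EI
  clockwise couple 105.2 at a = 9.22: M₀a(2L − a)/(2EI) = 5470/EI
  δ_0 = 68148/EI
Tip deflection under a unit load at C: L³/(3EI) = 359/EI.
The prop prevents deflection at C: R_C = δ_0/δ_{CC} = 68148/359 = 189.8 kN.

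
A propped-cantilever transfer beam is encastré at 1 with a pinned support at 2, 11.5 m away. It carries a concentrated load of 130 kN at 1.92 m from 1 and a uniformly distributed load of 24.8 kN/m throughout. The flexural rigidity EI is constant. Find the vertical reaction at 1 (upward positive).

R_1 = 303.1 kN

Choose R_2 as the redundant. The primary structure is the cantilever fixed at 1.
Primary-structure tip deflection at 2 by superposition:
  point load 130 at a = 1.92: Pa²(3L − a)/(6EI) = 2602/EI
  UDL 24.8: wL⁴/(8EI) = 54219/EI
  δ_0 = 56821/EI
Flexibility coefficient — unit upward force at 2: δ_{22} = L³/(3EI) = 507/EI.
Compatibility at 2: δ_0 − R_2·δ_{22} = 0, so R_2 = 56821/507 = 112.1 kN.
Vertical equilibrium: R_1 = ΣP − R_2 = 415.2 − 112.1 = 303.1 kN.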